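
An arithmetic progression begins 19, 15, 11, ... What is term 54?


aₙ = a₁ + (n-1)d
= 19 + (54-1)×-4
= 19 - 212
= -193

a_54 = -193


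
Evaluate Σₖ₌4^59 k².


Σₖ₌4^59 k² = Σₖ₌₁^59 k² − Σₖ₌₁^3 k²
= 59·60·119/6 − 3·4·7/6
= 70210 − 14 = 70196

Σk² = 70196


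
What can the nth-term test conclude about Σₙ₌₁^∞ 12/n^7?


lim(n→∞) 12/n^7 = 0
lim aₙ = 0 → nth-term test is INCONCLUSIVE
(Need other tests; this is actually a convergent p-series with p=7 > 1)

Inconclusive (lim aₙ = 0; need another test)


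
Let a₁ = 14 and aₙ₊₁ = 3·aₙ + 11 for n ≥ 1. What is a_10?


Computing step by step:
a_1 = 14
a_2 = 53
a_3 = 170
a_4 = 521
a_5 = 1574
a_6 = 4733
a_7 = 14210
a_8 = 42641
a_9 = 127934
a_10 = 383813


a_10 = 383813


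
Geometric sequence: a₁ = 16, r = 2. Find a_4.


aₙ = a₁·r^(n-1)
= 16×2^3
= 16×8
= 128

a_4 = 128


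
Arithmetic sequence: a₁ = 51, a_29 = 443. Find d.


d = (aₙ - a₁)/(n-1)
= (443 - 51)/(29-1)
= 392/28 = 14

d = 14


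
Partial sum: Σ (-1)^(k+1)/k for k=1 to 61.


S = 1 - 1/2 + 1/3 - 1/4 + 1/5 - 1/6 + 1/7 - 1/8 ± ...
= 0.7013
(Full series converges to +ln(2) ≈ +0.6931)

S_61 = 0.7013


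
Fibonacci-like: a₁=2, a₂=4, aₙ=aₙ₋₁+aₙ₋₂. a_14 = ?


Computing iteratively: 2, 4, 6, 10, 16, 26, 42, 68, 110, 178, 288, 466, ...
a_14 = 1220

a_14 = 1220


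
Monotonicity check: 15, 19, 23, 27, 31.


Differences: 4, 4, 4, 4
All differences > 0 → strictly INCREASING

Monotonically increasing


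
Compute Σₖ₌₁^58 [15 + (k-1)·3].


aₙ = 15 + (58-1)×3 = 186
Sₙ = n(a₁+aₙ)/2 = 58×(15+186)/2
= 58×201/2 = 5829

S_58 = 5829


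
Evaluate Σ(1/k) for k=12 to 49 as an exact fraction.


Σₖ₌12^49 1/k = 1/12 + 1/13 + 1/14 + ... + 1/49
= 4522522398000006949811/3099044504245996706400
≈ 1.4593

Sum = 4522522398000006949811/3099044504245996706400 ≈ 1.4593


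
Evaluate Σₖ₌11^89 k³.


Σₖ₌11^89 k³ = [89·90/2]² − [10·11/2]²
= 16040025 − 3025 = 16037000

Σk³ = 16037000


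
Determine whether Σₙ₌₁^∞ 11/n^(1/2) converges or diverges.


p-series test: Σ c/n^p converges if p > 1, diverges if p ≤ 1 (constant c > 0 doesn't affect convergence).
p = 1/2
1/2 ≤ 1 → DIVERGES

Diverges (p = 1/2 ≤ 1)


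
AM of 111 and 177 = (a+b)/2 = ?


AM = (111 + 177)/2 = 288/2 = 144

AM = 144


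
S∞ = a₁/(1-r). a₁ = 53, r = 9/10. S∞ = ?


S∞ = a₁/(1-r) = 53/(1 - 9/10)
= 53/(1/10)
= 530

S∞ = 530


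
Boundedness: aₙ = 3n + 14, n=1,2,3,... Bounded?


aₙ = 3n + 14 → as n→∞, aₙ→∞
No finite upper bound exists
The sequence is UNBOUNDED

Unbounded (aₙ → ∞ as n → ∞)


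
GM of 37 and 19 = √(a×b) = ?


GM = √(37×19) = √703 = 26.5141

GM = 26.5141


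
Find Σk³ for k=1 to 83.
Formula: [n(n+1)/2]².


n(n+1)/2 = 83×84/2 = 3486
Σk³ = 3486² = 12152196

Σk³ = 12152196


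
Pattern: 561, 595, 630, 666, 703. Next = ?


Pattern: triangular numbers: n(n+1)/2
Terms: 561, 595, 630, 666, 703
Next term = 741

Next term = 741


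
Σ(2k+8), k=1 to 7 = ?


Σ(2k+8) = 2·Σk + 8·n
= 2·28 + 8·7
= 56 + 56 = 112

Σ = 112


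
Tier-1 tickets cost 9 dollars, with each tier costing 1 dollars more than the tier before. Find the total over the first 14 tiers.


aₙ = 9 + (14-1)×1 = 22
Sₙ = n(a₁+aₙ)/2 = 14×(9+22)/2
= 14×31/2 = 217

S_14 = 217


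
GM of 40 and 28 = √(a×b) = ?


GM = √(40×28) = √1120 = 33.4664

GM = 33.4664


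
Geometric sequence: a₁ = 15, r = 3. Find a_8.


aₙ = a₁·r^(n-1)
= 15×3^7
= 15×2187
= 32805

a_8 = 32805


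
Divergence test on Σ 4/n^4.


lim(n→∞) 4/n^4 = 0
lim aₙ = 0 → nth-term test is INCONCLUSIVE
(Need other tests; this is actually a convergent p-series with p=4 > 1)

Inconclusive (lim aₙ = 0; need another test)


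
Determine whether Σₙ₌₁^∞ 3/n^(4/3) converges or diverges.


p-series test: Σ c/n^p converges if p > 1, diverges if p ≤ 1 (constant c > 0 doesn't affect convergence).
p = 4/3
4/3 > 1 → CONVERGES

Converges (p = 4/3 > 1)


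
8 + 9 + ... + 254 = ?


Σₖ₌8^254 k = Σₖ₌₁^254 k − Σₖ₌₁^7 k
= 254·255/2 − 7·8/2
= 32385 − 28 = 32357

Σk = 32357


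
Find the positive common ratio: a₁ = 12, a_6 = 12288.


r^(n-1) = aₙ/a₁
r^5 = 12288/12 = 1024
r = 1024^(1/5)
= 4

r = 4


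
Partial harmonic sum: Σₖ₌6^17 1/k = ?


Σₖ₌6^17 1/k = 1/6 + 1/7 + 1/8 + ... + 1/17
= 2833255/2450448
≈ 1.1562

Sum = 2833255/2450448 ≈ 1.1562


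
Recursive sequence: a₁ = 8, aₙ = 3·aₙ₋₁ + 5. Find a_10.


Computing step by step:
a_1 = 8
a_2 = 29
a_3 = 92
a_4 = 281
a_5 = 848
a_6 = 2549
a_7 = 7652
a_8 = 22961
a_9 = 68888
a_10 = 206669


a_10 = 206669


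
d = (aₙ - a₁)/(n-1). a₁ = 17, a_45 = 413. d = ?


d = (aₙ - a₁)/(n-1)
= (413 - 17)/(45-1)
= 396/44 = 9

d = 9


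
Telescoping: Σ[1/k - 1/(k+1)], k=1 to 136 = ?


Telescoping: adjacent terms cancel.
= 1/1 - 1/137
= 1 - 1/137 = 136/137

Sum = 136/137


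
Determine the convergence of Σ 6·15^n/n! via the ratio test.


aₙ = 6·15^n/n!
a_{n+1}/aₙ = 15^(n+1)/(n+1)! × n!/15^n  (constant 6 cancels)
= 15/(n+1)
L = lim(n→∞) 15/(n+1) = 0
L < 1 → series CONVERGES

Converges (ratio test: L = 0 < 1)


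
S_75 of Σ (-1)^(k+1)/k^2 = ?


S = 1 - 1/4 + 1/9 - 1/16 + 1/25 - 1/36 + 1/49 - 1/64 ± ...
= 0.8226
(Full series converges to +π²/12 ≈ +0.8225)

S_75 = 0.8226


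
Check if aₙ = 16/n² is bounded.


a₁ = 16, a₂ = 16/4, a₃ = 16/9, ...
0 < aₙ ≤ 16 for all n ≥ 1
The sequence IS bounded

Bounded (0 < aₙ ≤ 16)


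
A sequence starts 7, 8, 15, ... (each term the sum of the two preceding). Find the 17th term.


Computing iteratively: 7, 8, 15, 23, 38, 61, 99, 160, 259, 419, 678, 1097, ...
a_17 = 12166

a_17 = 12166


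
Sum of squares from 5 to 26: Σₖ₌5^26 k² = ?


Σₖ₌5^26 k² = Σₖ₌₁^26 k² − Σₖ₌₁^4 k²
= 26·27·53/6 − 4·5·9/6
= 6201 − 30 = 6171

Σk² = 6171


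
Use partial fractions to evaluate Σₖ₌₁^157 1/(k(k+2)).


1/(k(k+2)) = (1/2)·(1/k - 1/(k+2)) (partial fractions)
Telescoping: Σ = (1/2)·(1 + 1/2 - 1/158 - 1/159) = 18683/25122

Sum = 18683/25122


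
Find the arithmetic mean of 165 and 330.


AM = (165 + 330)/2 = 495/2 = 247.5

AM = 247.5


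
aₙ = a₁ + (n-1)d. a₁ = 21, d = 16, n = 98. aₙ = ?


aₙ = a₁ + (n-1)d
= 21 + (98-1)×16
= 21 + 1552
= 1573

a_98 = 1573


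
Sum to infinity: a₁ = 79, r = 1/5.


S∞ = a₁/(1-r) = 79/(1 - 1/5)
= 79/(4/5)
= 395/4

S∞ = 395/4


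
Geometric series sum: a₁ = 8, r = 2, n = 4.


Sₙ = 8×(2^4 - 1)/(2 - 1)
= 8×(16 - 1)/1
= 8×15/1
= 120

S_4 = 120


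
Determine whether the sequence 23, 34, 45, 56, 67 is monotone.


Differences: 11, 11, 11, 11
All differences > 0 → strictly INCREASING

Monotonically increasing


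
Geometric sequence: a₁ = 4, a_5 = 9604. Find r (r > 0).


r^(n-1) = aₙ/a₁
r^4 = 9604/4 = 2401
r = 2401^(1/4)
= ±7; taking r > 0 gives r = 7

r = 7


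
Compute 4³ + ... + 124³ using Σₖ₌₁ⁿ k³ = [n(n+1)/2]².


Σₖ₌4^124 k³ = [124·125/2]² − [3·4/2]²
= 60062500 − 36 = 60062464

Σk³ = 60062464


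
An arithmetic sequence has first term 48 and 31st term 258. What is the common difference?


d = (aₙ - a₁)/(n-1)
= (258 - 48)/(31-1)
= 210/30 = 7

d = 7


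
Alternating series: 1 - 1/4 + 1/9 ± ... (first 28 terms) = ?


S = 1 - 1/4 + 1/9 - 1/16 + 1/25 - 1/36 + 1/49 - 1/64 ± ...
= 0.8219
(Full series converges to +π²/12 ≈ +0.8225)

S_28 = 0.8219


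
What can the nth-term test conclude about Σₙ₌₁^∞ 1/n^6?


lim(n→∞) 1/n^6 = 0
lim aₙ = 0 → nth-term test is INCONCLUSIVE
(Need other tests; this is actually a convergent p-series with p=6 > 1)

Inconclusive (lim aₙ = 0; need another test)


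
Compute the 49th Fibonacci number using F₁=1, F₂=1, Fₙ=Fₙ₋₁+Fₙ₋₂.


Fibonacci sequence: 1, 1, 2, 3, 5, 8, 13, 21, 34, 55, 89, ...
F(49) = 7778742049

F(49) = 7778742049


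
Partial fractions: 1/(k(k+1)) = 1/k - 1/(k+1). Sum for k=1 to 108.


1/(k(k+1)) = 1/k - 1/(k+1) (partial fractions)
Telescoping: Σ = 1 - 1/109 = 108/109

Sum = 108/109


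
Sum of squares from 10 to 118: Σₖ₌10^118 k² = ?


Σₖ₌10^118 k² = Σₖ₌₁^118 k² − Σₖ₌₁^9 k²
= 118·119·237/6 − 9·10·19/6
= 554659 − 285 = 554374

Σk² = 554374


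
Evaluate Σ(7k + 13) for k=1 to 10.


Σ(7k+13) = 7·Σk + 13·n
= 7·55 + 13·10
= 385 + 130 = 515

Σ = 515


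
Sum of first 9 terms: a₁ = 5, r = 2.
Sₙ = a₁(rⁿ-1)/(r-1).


Sₙ = 5×(2^9 - 1)/(2 - 1)
= 5×(512 - 1)/1
= 5×511/1
= 2555

S_9 = 2555


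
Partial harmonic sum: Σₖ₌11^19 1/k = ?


Σₖ₌11^19 1/k = 1/11 + 1/12 + 1/13 + 1/14 + 1/15 + 1/16 + 1/17 + 1/18 + 1/19
= 144045379/232792560
≈ 0.6188

Sum = 144045379/232792560 ≈ 0.6188


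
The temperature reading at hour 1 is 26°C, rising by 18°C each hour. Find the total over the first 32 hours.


aₙ = 26 + (32-1)×18 = 584
Sₙ = n(a₁+aₙ)/2 = 32×(26+584)/2
= 32×610/2 = 9760

S_32 = 9760


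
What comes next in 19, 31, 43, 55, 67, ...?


Pattern: arithmetic (d=12)
Terms: 19, 31, 43, 55, 67
Next term = 79

Next term = 79


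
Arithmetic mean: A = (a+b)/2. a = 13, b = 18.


AM = (13 + 18)/2 = 31/2 = 15.5

AM = 15.5


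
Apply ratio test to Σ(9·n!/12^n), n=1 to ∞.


aₙ = 9·n!/12^n
a_{n+1}/aₙ = (n+1)!/12^(n+1) × 12^n/n!  (constant 9 cancels)
= (n+1)/12
L = lim(n→∞) (n+1)/12 = ∞
L > 1 → series DIVERGES

Diverges (ratio test: L = ∞ > 1)


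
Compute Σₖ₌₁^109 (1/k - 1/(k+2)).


Telescoping with gap 2: two head and two tail terms survive.
= (1 + 1/2) - (1/110 + 1/111)
= 3/2 - 1/110 - 1/111 = 9047/6105

Sum = 9047/6105


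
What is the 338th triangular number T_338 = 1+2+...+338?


n(n+1)/2 = 338×339/2 = 114582/2 = 57291

Σk = 57291


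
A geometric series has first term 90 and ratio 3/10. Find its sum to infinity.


S∞ = a₁/(1-r) = 90/(1 - 3/10)
= 90/(7/10)
= 900/7

S∞ = 900/7


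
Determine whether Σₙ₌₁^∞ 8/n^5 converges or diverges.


p-series test: Σ c/n^p converges if p > 1, diverges if p ≤ 1 (constant c > 0 doesn't affect convergence).
p = 5
5 > 1 → CONVERGES

Converges (p = 5 > 1)


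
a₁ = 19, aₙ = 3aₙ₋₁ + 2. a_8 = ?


Computing step by step:
a_1 = 19
a_2 = 59
a_3 = 179
a_4 = 539
a_5 = 1619
a_6 = 4859
a_7 = 14579
a_8 = 43739


a_8 = 43739


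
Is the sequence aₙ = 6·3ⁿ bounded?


aₙ = 6·3ⁿ → as n→∞, aₙ→∞ (since base 3 > 1)
No finite upper bound exists
The sequence is UNBOUNDED

Unbounded (aₙ → ∞ as n → ∞)


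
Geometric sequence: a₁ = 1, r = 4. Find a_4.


aₙ = a₁·r^(n-1)
= 1×4^3
= 1×64
= 64

a_4 = 64


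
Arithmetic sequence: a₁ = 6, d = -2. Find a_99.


aₙ = a₁ + (n-1)d
= 6 + (99-1)×-2
= 6 - 196
= -190

a_99 = -190


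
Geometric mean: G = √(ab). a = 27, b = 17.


GM = √(27×17) = √459 = 21.4243

GM = 21.4243


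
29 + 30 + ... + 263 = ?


Σₖ₌29^263 k = Σₖ₌₁^263 k − Σₖ₌₁^28 k
= 263·264/2 − 28·29/2
= 34716 − 406 = 34310

Σk = 34310


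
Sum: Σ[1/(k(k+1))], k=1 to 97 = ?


1/(k(k+1)) = 1/k - 1/(k+1) (partial fractions)
Telescoping: Σ = 1 - 1/98 = 97/98

Sum = 97/98


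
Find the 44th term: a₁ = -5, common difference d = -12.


aₙ = a₁ + (n-1)d
= -5 + (44-1)×-12
= -5 - 516
= -521

a_44 = -521


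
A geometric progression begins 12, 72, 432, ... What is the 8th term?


aₙ = a₁·r^(n-1)
= 12×6^7
= 12×279936
= 3359232

a_8 = 3359232


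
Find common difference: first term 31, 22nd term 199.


d = (aₙ - a₁)/(n-1)
= (199 - 31)/(22-1)
= 168/21 = 8

d = 8


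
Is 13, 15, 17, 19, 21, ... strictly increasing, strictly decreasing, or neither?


Differences: 2, 2, 2, 2
All differences > 0 → strictly INCREASING

Monotonically increasing


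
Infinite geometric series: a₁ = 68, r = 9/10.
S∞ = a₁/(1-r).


S∞ = a₁/(1-r) = 68/(1 - 9/10)
= 68/(1/10)
= 680

S∞ = 680


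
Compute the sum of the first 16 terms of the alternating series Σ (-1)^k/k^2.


S = -1 + 1/4 - 1/9 + 1/16 - 1/25 + 1/36 - 1/49 + 1/64 ± ...
= -0.8206
(Full series converges to -π²/12 ≈ -0.8225)

S_16 = -0.8206


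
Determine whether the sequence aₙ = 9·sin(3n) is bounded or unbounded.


For all n, -1 ≤ sin(3n) ≤ 1, so -9 ≤ 9·sin(3n) ≤ 9
Lower bound: -9, Upper bound: 9
The sequence IS bounded

Bounded (-9 ≤ aₙ ≤ 9)


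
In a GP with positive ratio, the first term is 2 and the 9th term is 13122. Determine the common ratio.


r^(n-1) = aₙ/a₁
r^8 = 13122/2 = 6561
r = 6561^(1/8)
= ±3; taking r > 0 gives r = 3

r = 3


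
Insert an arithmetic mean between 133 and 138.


AM = (133 + 138)/2 = 271/2 = 135.5

AM = 135.5


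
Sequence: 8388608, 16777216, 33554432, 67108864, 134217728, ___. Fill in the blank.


Pattern: powers of 2: 2ⁿ
Terms: 8388608, 16777216, 33554432, 67108864, 134217728
Next term = 268435456

Next term = 268435456


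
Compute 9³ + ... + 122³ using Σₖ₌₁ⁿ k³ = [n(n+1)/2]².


Σₖ₌9^122 k³ = [122·123/2]² − [8·9/2]²
= 56295009 − 1296 = 56293713

Σk³ = 56293713


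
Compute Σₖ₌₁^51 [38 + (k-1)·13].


aₙ = 38 + (51-1)×13 = 688
Sₙ = n(a₁+aₙ)/2 = 51×(38+688)/2
= 51×726/2 = 18513

S_51 = 18513


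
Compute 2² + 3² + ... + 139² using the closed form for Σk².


Σₖ₌2^139 k² = Σₖ₌₁^139 k² − Σₖ₌₁^1 k²
= 139·140·279/6 − 1·2·3/6
= 904890 − 1 = 904889

Σk² = 904889


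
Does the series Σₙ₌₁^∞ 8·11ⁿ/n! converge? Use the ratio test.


aₙ = 8·11^n/n!
a_{n+1}/aₙ = 11^(n+1)/(n+1)! × n!/11^n  (constant 8 cancels)
= 11/(n+1)
L = lim(n→∞) 11/(n+1) = 0
L < 1 → series CONVERGES

Converges (ratio test: L = 0 < 1)


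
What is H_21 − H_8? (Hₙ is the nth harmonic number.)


Σₖ₌9^21 1/k = 1/9 + 1/10 + 1/11 + ... + 1/21
= 23990607/25865840
≈ 0.9275

Sum = 23990607/25865840 ≈ 0.9275


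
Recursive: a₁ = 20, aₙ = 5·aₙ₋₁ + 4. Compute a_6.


Computing step by step:
a_1 = 20
a_2 = 104
a_3 = 524
a_4 = 2624
a_5 = 13124
a_6 = 65624


a_6 = 65624


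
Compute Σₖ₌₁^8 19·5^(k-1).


Sₙ = 19×(5^8 - 1)/(5 - 1)
= 19×(390625 - 1)/4
= 19×390624/4
= 1855464

S_8 = 1855464


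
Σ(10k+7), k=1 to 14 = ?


Σ(10k+7) = 10·Σk + 7·n
= 10·105 + 7·14
= 1050 + 98 = 1148

Σ = 1148


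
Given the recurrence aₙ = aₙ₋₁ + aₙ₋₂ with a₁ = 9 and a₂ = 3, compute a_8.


Computing iteratively: 9, 3, 12, 15, 27, 42, 69, 111
a_8 = 111

a_8 = 111


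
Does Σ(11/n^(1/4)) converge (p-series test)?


p-series test: Σ c/n^p converges if p > 1, diverges if p ≤ 1 (constant c > 0 doesn't affect convergence).
p = 1/4
1/4 ≤ 1 → DIVERGES

Diverges (p = 1/4 ≤ 1)


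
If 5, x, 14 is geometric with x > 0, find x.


GM = √(5×14) = √70 = 8.3666

GM = 8.3666


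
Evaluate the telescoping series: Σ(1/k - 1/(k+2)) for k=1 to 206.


Telescoping with gap 2: two head and two tail terms survive.
= (1 + 1/2) - (1/207 + 1/208)
= 3/2 - 1/207 - 1/208 = 64169/43056

Sum = 64169/43056


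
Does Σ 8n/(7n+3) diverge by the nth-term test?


lim(n→∞) 8n/(7n+3) = 8/7 = 8/7  (divide numerator and denominator by n)
lim aₙ = 8/7 ≠ 0 → series DIVERGES

Diverges (lim aₙ = 8/7 ≠ 0)


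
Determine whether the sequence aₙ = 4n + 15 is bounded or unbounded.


aₙ = 4n + 15 → as n→∞, aₙ→∞
No finite upper bound exists
The sequence is UNBOUNDED

Unbounded (aₙ → ∞ as n → ∞)


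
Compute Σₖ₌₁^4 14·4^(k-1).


Sₙ = 14×(4^4 - 1)/(4 - 1)
= 14×(256 - 1)/3
= 14×255/3
= 1190

S_4 = 1190


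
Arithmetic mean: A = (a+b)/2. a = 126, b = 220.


AM = (126 + 220)/2 = 346/2 = 173

AM = 173


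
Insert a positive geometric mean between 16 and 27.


GM = √(16×27) = √432 = 20.7846

GM = 20.7846


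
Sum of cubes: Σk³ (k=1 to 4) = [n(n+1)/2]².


n(n+1)/2 = 4×5/2 = 10
Σk³ = 10² = 100

Σk³ = 100


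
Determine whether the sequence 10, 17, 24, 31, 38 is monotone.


Differences: 7, 7, 7, 7
All differences > 0 → strictly INCREASING

Monotonically increasing


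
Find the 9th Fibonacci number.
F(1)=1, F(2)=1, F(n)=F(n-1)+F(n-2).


Fibonacci sequence: 1, 1, 2, 3, 5, 8, 13, 21, 34
F(9) = 34

F(9) = 34


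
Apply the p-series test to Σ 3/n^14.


p-series test: Σ c/n^p converges if p > 1, diverges if p ≤ 1 (constant c > 0 doesn't affect convergence).
p = 14
14 > 1 → CONVERGES

Converges (p = 14 > 1)


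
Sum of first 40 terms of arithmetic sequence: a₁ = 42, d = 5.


aₙ = 42 + (40-1)×5 = 237
Sₙ = n(a₁+aₙ)/2 = 40×(42+237)/2
= 40×279/2 = 5580

S_40 = 5580


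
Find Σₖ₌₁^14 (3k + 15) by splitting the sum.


Σ(3k+15) = 3·Σk + 15·n
= 3·105 + 15·14
= 315 + 210 = 525

Σ = 525


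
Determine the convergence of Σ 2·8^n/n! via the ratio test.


aₙ = 2·8^n/n!
a_{n+1}/aₙ = 8^(n+1)/(n+1)! × n!/8^n  (constant 2 cancels)
= 8/(n+1)
L = lim(n→∞) 8/(n+1) = 0
L < 1 → series CONVERGES

Converges (ratio test: L = 0 < 1)


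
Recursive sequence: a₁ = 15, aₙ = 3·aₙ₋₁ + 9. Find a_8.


Computing step by step:
a_1 = 15
a_2 = 54
a_3 = 171
a_4 = 522
a_5 = 1575
a_6 = 4734
a_7 = 14211
a_8 = 42642


a_8 = 42642


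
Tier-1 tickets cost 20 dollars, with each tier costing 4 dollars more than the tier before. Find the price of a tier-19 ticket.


aₙ = a₁ + (n-1)d
= 20 + (19-1)×4
= 20 + 72
= 92

a_19 = 92


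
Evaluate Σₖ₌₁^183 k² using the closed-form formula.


n = 183
n(n+1)(2n+1)/6 = 183×184×367/6
= 12357624/6 = 2059604

Σk² = 2059604


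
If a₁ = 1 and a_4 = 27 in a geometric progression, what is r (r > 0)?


r^(n-1) = aₙ/a₁
r^3 = 27/1 = 27
r = 27^(1/3)
= 3

r = 3


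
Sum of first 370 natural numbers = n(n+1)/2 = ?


n(n+1)/2 = 370×371/2 = 137270/2 = 68635

Σk = 68635


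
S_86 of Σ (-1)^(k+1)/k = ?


S = 1 - 1/2 + 1/3 - 1/4 + 1/5 - 1/6 + 1/7 - 1/8 ± ...
= 0.6874
(Full series converges to +ln(2) ≈ +0.6931)

S_86 = 0.6874


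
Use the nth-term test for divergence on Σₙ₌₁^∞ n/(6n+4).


lim(n→∞) n/(6n+4) = 1/6 = 1/6  (divide numerator and denominator by n)
lim aₙ = 1/6 ≠ 0 → series DIVERGES

Diverges (lim aₙ = 1/6 ≠ 0)


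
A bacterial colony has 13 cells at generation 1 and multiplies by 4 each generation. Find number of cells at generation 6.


aₙ = a₁·r^(n-1)
= 13×4^5
= 13×1024
= 13312

a_6 = 13312


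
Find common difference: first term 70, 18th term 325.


d = (aₙ - a₁)/(n-1)
= (325 - 70)/(18-1)
= 255/17 = 15

d = 15


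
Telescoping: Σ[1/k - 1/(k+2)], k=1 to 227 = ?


Telescoping with gap 2: two head and two tail terms survive.
= (1 + 1/2) - (1/228 + 1/229)
= 3/2 - 1/228 - 1/229 = 77861/52212

Sum = 77861/52212


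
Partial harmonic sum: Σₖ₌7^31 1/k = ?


Σₖ₌7^31 1/k = 1/7 + 1/8 + 1/9 + ... + 1/31
= 113879905002697/72201776446800
≈ 1.5772

Sum = 113879905002697/72201776446800 ≈ 1.5772


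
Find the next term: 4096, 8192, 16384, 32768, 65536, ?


Pattern: powers of 2: 2ⁿ
Terms: 4096, 8192, 16384, 32768, 65536
Next term = 131072

Next term = 131072


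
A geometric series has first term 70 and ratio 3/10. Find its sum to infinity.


S∞ = a₁/(1-r) = 70/(1 - 3/10)
= 70/(7/10)
= 100

S∞ = 100


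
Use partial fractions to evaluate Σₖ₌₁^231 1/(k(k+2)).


1/(k(k+2)) = (1/2)·(1/k - 1/(k+2)) (partial fractions)
Telescoping: Σ = (1/2)·(1 + 1/2 - 1/232 - 1/233) = 80619/108112

Sum = 80619/108112


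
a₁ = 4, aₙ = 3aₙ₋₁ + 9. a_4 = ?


Computing step by step:
a_1 = 4
a_2 = 21
a_3 = 72
a_4 = 225


a_4 = 225


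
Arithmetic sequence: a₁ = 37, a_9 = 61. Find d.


d = (aₙ - a₁)/(n-1)
= (61 - 37)/(9-1)
= 24/8 = 3

d = 3


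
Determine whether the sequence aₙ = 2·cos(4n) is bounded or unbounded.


For all n, -1 ≤ cos(4n) ≤ 1, so -2 ≤ 2·cos(4n) ≤ 2
Lower bound: -2, Upper bound: 2
The sequence IS bounded

Bounded (-2 ≤ aₙ ≤ 2)


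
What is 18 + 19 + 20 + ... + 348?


Σₖ₌18^348 k = Σₖ₌₁^348 k − Σₖ₌₁^17 k
= 348·349/2 − 17·18/2
= 60726 − 153 = 60573

Σk = 60573


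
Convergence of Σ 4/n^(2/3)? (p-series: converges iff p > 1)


p-series test: Σ c/n^p converges if p > 1, diverges if p ≤ 1 (constant c > 0 doesn't affect convergence).
p = 2/3
2/3 ≤ 1 → DIVERGES

Diverges (p = 2/3 ≤ 1)


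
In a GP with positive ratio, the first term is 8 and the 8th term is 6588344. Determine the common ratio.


r^(n-1) = aₙ/a₁
r^7 = 6588344/8 = 823543
r = 823543^(1/7)
= 7

r = 7


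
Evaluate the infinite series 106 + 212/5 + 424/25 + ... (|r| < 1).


S∞ = a₁/(1-r) = 106/(1 - 2/5)
= 106/(3/5)
= 530/3

S∞ = 530/3


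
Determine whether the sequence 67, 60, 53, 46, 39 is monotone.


Differences: -7, -7, -7, -7
All differences < 0 → strictly DECREASING

Monotonically decreasing


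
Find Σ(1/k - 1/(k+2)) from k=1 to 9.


Telescoping with gap 2: two head and two tail terms survive.
= (1 + 1/2) - (1/10 + 1/11)
= 3/2 - 1/10 - 1/11 = 72/55

Sum = 72/55


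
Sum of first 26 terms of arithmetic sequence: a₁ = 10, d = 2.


aₙ = 10 + (26-1)×2 = 60
Sₙ = n(a₁+aₙ)/2 = 26×(10+60)/2
= 26×70/2 = 910

S_26 = 910


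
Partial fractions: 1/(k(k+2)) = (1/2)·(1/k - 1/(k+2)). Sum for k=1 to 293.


1/(k(k+2)) = (1/2)·(1/k - 1/(k+2)) (partial fractions)
Telescoping: Σ = (1/2)·(1 + 1/2 - 1/294 - 1/295) = 64753/86730

Sum = 64753/86730


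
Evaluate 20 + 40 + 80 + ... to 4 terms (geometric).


Sₙ = 20×(2^4 - 1)/(2 - 1)
= 20×(16 - 1)/1
= 20×15/1
= 300

S_4 = 300


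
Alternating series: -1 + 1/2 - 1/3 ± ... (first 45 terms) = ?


S = -1 + 1/2 - 1/3 + 1/4 - 1/5 + 1/6 - 1/7 + 1/8 ± ...
= -0.7041
(Full series converges to -ln(2) ≈ -0.6931)

S_45 = -0.7041


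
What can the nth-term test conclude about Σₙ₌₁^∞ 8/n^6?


lim(n→∞) 8/n^6 = 0
lim aₙ = 0 → nth-term test is INCONCLUSIVE
(Need other tests; this is actually a convergent p-series with p=6 > 1)

Inconclusive (lim aₙ = 0; need another test)


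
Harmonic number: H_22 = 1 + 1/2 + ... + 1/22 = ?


H_22 = 1/1 + 1/2 + 1/3 + ... + 1/22
= 19093197/5173168
≈ 3.6908

H_22 = 19093197/5173168 ≈ 3.6908


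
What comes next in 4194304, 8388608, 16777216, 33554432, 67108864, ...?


Pattern: powers of 2: 2ⁿ
Terms: 4194304, 8388608, 16777216, 33554432, 67108864
Next term = 134217728

Next term = 134217728


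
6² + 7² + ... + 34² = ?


Σₖ₌6^34 k² = Σₖ₌₁^34 k² − Σₖ₌₁^5 k²
= 34·35·69/6 − 5·6·11/6
= 13685 − 55 = 13630

Σk² = 13630


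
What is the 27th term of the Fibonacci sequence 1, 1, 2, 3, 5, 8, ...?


Fibonacci sequence: 1, 1, 2, 3, 5, 8, 13, 21, 34, 55, 89, ...
F(27) = 196418

F(27) = 196418


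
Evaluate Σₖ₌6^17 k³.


Σₖ₌6^17 k³ = [17·18/2]² − [5·6/2]²
= 23409 − 225 = 23184

Σk³ = 23184


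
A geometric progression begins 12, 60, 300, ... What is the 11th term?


aₙ = a₁·r^(n-1)
= 12×5^10
= 12×9765625
= 117187500

a_11 = 117187500


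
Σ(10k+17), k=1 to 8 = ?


Σ(10k+17) = 10·Σk + 17·n
= 10·36 + 17·8
= 360 + 136 = 496

Σ = 496


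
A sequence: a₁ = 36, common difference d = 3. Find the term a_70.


aₙ = a₁ + (n-1)d
= 36 + (70-1)×3
= 36 + 207
= 243

a_70 = 243


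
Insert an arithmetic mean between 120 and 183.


AM = (120 + 183)/2 = 303/2 = 151.5

AM = 151.5


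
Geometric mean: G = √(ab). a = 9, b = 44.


GM = √(9×44) = √396 = 19.8997

GM = 19.8997


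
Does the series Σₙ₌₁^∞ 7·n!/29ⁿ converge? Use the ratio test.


aₙ = 7·n!/29^n
a_{n+1}/aₙ = (n+1)!/29^(n+1) × 29^n/n!  (constant 7 cancels)
= (n+1)/29
L = lim(n→∞) (n+1)/29 = ∞
L > 1 → series DIVERGES

Diverges (ratio test: L = ∞ > 1)


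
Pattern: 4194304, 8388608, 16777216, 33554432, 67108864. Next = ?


Pattern: powers of 2: 2ⁿ
Terms: 4194304, 8388608, 16777216, 33554432, 67108864
Next term = 134217728

Next term = 134217728


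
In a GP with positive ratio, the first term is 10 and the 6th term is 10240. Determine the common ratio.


r^(n-1) = aₙ/a₁
r^5 = 10240/10 = 1024
r = 1024^(1/5)
= 4

r = 4


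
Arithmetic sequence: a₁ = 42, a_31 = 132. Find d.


d = (aₙ - a₁)/(n-1)
= (132 - 42)/(31-1)
= 90/30 = 3

d = 3


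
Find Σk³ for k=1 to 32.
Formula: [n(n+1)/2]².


n(n+1)/2 = 32×33/2 = 528
Σk³ = 528² = 278784

Σk³ = 278784


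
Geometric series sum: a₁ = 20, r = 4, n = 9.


Sₙ = 20×(4^9 - 1)/(4 - 1)
= 20×(262144 - 1)/3
= 20×262143/3
= 1747620

S_9 = 1747620


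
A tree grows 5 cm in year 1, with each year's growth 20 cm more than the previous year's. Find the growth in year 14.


aₙ = a₁ + (n-1)d
= 5 + (14-1)×20
= 5 + 260
= 265

a_14 = 265


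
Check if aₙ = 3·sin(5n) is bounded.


For all n, -1 ≤ sin(5n) ≤ 1, so -3 ≤ 3·sin(5n) ≤ 3
Lower bound: -3, Upper bound: 3
The sequence IS bounded

Bounded (-3 ≤ aₙ ≤ 3)


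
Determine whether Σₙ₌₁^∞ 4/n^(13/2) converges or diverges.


p-series test: Σ c/n^p converges if p > 1, diverges if p ≤ 1 (constant c > 0 doesn't affect convergence).
p = 13/2
13/2 > 1 → CONVERGES

Converges (p = 13/2 > 1)


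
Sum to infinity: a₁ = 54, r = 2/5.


S∞ = a₁/(1-r) = 54/(1 - 2/5)
= 54/(3/5)
= 90

S∞ = 90


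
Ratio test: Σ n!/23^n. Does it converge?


aₙ = n!/23^n
a_{n+1}/aₙ = (n+1)!/23^(n+1) × 23^n/n!
= (n+1)/23
L = lim(n→∞) (n+1)/23 = ∞
L > 1 → series DIVERGES

Diverges (ratio test: L = ∞ > 1)


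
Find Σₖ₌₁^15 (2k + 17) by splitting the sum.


Σ(2k+17) = 2·Σk + 17·n
= 2·120 + 17·15
= 240 + 255 = 495

Σ = 495


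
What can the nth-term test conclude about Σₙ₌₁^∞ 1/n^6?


lim(n→∞) 1/n^6 = 0
lim aₙ = 0 → nth-term test is INCONCLUSIVE
(Need other tests; this is actually a convergent p-series with p=6 > 1)

Inconclusive (lim aₙ = 0; need another test)


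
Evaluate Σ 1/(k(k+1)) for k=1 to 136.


1/(k(k+1)) = 1/k - 1/(k+1) (partial fractions)
Telescoping: Σ = 1 - 1/137 = 136/137

Sum = 136/137


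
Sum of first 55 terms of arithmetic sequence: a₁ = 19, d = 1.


aₙ = 19 + (55-1)×1 = 73
Sₙ = n(a₁+aₙ)/2 = 55×(19+73)/2
= 55×92/2 = 2530

S_55 = 2530


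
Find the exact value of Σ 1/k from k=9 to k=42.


Σₖ₌9^42 1/k = 1/9 + 1/10 + 1/11 + ... + 1/42
= 32040254434491593/19914562703599200
≈ 1.6089

Sum = 32040254434491593/19914562703599200 ≈ 1.6089


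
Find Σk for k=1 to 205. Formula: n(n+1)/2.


n(n+1)/2 = 205×206/2 = 42230/2 = 21115

Σk = 21115


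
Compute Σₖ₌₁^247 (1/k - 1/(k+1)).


Telescoping: adjacent terms cancel.
= 1/1 - 1/248
= 1 - 1/248 = 247/248

Sum = 247/248


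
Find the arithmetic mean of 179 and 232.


AM = (179 + 232)/2 = 411/2 = 205.5

AM = 205.5


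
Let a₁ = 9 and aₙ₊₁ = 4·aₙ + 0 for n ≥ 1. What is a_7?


Computing step by step:
a_1 = 9
a_2 = 36
a_3 = 144
a_4 = 576
a_5 = 2304
a_6 = 9216
a_7 = 36864


a_7 = 36864


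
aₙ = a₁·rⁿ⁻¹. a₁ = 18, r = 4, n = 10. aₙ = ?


aₙ = a₁·r^(n-1)
= 18×4^9
= 18×262144
= 4718592

a_10 = 4718592


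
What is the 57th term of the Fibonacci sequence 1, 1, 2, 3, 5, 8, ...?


Fibonacci sequence: 1, 1, 2, 3, 5, 8, 13, 21, 34, 55, 89, ...
F(57) = 365435296162

F(57) = 365435296162


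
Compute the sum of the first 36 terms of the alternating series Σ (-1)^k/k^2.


S = -1 + 1/4 - 1/9 + 1/16 - 1/25 + 1/36 - 1/49 + 1/64 ± ...
= -0.8221
(Full series converges to -π²/12 ≈ -0.8225)

S_36 = -0.8221


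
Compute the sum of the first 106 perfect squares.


n = 106
n(n+1)(2n+1)/6 = 106×107×213/6
= 2415846/6 = 402641

Σk² = 402641


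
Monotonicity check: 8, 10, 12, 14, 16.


Differences: 2, 2, 2, 2
All differences > 0 → strictly INCREASING

Monotonically increasing


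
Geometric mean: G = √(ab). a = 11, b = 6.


GM = √(11×6) = √66 = 8.124

GM = 8.124


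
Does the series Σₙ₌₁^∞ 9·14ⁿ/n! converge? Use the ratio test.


aₙ = 9·14^n/n!
a_{n+1}/aₙ = 14^(n+1)/(n+1)! × n!/14^n  (constant 9 cancels)
= 14/(n+1)
L = lim(n→∞) 14/(n+1) = 0
L < 1 → series CONVERGES

Converges (ratio test: L = 0 < 1)


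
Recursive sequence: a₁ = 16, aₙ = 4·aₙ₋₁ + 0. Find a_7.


Computing step by step:
a_1 = 16
a_2 = 64
a_3 = 256
a_4 = 1024
a_5 = 4096
a_6 = 16384
a_7 = 65536


a_7 = 65536


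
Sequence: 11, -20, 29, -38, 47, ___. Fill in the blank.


Pattern: alternating sign, magnitude arithmetic (d=9)
Terms: 11, -20, 29, -38, 47
Next term = -56

Next term = -56


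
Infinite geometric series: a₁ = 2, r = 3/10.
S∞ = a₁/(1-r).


S∞ = a₁/(1-r) = 2/(1 - 3/10)
= 2/(7/10)
= 20/7

S∞ = 20/7


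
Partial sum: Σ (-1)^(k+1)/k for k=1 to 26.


S = 1 - 1/2 + 1/3 - 1/4 + 1/5 - 1/6 + 1/7 - 1/8 ± ...
= 0.6743
(Full series converges to +ln(2) ≈ +0.6931)

S_26 = 0.6743


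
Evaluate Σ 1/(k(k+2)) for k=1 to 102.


1/(k(k+2)) = (1/2)·(1/k - 1/(k+2)) (partial fractions)
Telescoping: Σ = (1/2)·(1 + 1/2 - 1/103 - 1/104) = 15861/21424

Sum = 15861/21424


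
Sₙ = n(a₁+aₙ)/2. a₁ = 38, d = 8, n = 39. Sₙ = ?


aₙ = 38 + (39-1)×8 = 342
Sₙ = n(a₁+aₙ)/2 = 39×(38+342)/2
= 39×380/2 = 7410

S_39 = 7410


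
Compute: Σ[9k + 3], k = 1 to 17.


Σ(9k+3) = 9·Σk + 3·n
= 9·153 + 3·17
= 1377 + 51 = 1428

Σ = 1428


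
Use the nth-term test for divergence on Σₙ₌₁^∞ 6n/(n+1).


lim(n→∞) 6n/(n+1) = 6/1 = 6  (divide numerator and denominator by n)
lim aₙ = 6 ≠ 0 → series DIVERGES

Diverges (lim aₙ = 6 ≠ 0)


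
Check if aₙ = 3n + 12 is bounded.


aₙ = 3n + 12 → as n→∞, aₙ→∞
No finite upper bound exists
The sequence is UNBOUNDED

Unbounded (aₙ → ∞ as n → ∞)


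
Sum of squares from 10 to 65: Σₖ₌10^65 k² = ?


Σₖ₌10^65 k² = Σₖ₌₁^65 k² − Σₖ₌₁^9 k²
= 65·66·131/6 − 9·10·19/6
= 93665 − 285 = 93380

Σk² = 93380


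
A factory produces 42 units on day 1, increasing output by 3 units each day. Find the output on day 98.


aₙ = a₁ + (n-1)d
= 42 + (98-1)×3
= 42 + 291
= 333

a_98 = 333


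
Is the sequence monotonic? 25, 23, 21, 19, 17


Differences: -2, -2, -2, -2
All differences < 0 → strictly DECREASING

Monotonically decreasing


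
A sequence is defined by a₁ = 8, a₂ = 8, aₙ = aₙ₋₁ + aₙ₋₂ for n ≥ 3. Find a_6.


Computing iteratively: 8, 8, 16, 24, 40, 64
a_6 = 64

a_6 = 64


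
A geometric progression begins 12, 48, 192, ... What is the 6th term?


aₙ = a₁·r^(n-1)
= 12×4^5
= 12×1024
= 12288

a_6 = 12288


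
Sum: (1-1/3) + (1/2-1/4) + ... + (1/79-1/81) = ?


Telescoping with gap 2: two head and two tail terms survive.
= (1 + 1/2) - (1/80 + 1/81)
= 3/2 - 1/80 - 1/81 = 9559/6480

Sum = 9559/6480


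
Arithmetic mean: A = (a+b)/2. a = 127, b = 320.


AM = (127 + 320)/2 = 447/2 = 223.5

AM = 223.5


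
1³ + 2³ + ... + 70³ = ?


n(n+1)/2 = 70×71/2 = 2485
Σk³ = 2485² = 6175225

Σk³ = 6175225


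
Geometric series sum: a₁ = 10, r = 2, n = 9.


Sₙ = 10×(2^9 - 1)/(2 - 1)
= 10×(512 - 1)/1
= 10×511/1
= 5110

S_9 = 5110


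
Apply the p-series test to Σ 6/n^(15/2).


p-series test: Σ c/n^p converges if p > 1, diverges if p ≤ 1 (constant c > 0 doesn't affect convergence).
p = 15/2
15/2 > 1 → CONVERGES

Converges (p = 15/2 > 1)


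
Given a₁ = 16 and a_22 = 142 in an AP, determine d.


d = (aₙ - a₁)/(n-1)
= (142 - 16)/(22-1)
= 126/21 = 6

d = 6


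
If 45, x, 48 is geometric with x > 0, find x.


GM = √(45×48) = √2160 = 46.4758

GM = 46.4758


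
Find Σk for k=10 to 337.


Σₖ₌10^337 k = Σₖ₌₁^337 k − Σₖ₌₁^9 k
= 337·338/2 − 9·10/2
= 56953 − 45 = 56908

Σk = 56908


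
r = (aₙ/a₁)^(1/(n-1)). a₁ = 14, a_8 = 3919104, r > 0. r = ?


r^(n-1) = aₙ/a₁
r^7 = 3919104/14 = 279936
r = 279936^(1/7)
= 6

r = 6


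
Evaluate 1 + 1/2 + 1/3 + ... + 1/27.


H_27 = 1/1 + 1/2 + 1/3 + ... + 1/27
= 312536252003/80313433200
≈ 3.8915

H_27 = 312536252003/80313433200 ≈ 3.8915


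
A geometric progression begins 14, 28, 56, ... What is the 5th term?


aₙ = a₁·r^(n-1)
= 14×2^4
= 14×16
= 224

a_5 = 224


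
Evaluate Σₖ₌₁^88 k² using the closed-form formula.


n = 88
n(n+1)(2n+1)/6 = 88×89×177/6
= 1386264/6 = 231044

Σk² = 231044


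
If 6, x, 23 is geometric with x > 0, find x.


GM = √(6×23) = √138 = 11.7473

GM = 11.7473


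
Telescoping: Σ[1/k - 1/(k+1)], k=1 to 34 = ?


Telescoping: adjacent terms cancel.
= 1/1 - 1/35
= 1 - 1/35 = 34/35

Sum = 34/35


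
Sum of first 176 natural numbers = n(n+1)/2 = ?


n(n+1)/2 = 176×177/2 = 31152/2 = 15576

Σk = 15576


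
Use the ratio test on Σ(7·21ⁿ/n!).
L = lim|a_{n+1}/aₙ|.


aₙ = 7·21^n/n!
a_{n+1}/aₙ = 21^(n+1)/(n+1)! × n!/21^n  (constant 7 cancels)
= 21/(n+1)
L = lim(n→∞) 21/(n+1) = 0
L < 1 → series CONVERGES

Converges (ratio test: L = 0 < 1)


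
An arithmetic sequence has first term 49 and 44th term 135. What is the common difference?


d = (aₙ - a₁)/(n-1)
= (135 - 49)/(44-1)
= 86/43 = 2

d = 2


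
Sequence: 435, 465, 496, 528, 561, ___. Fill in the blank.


Pattern: triangular numbers: n(n+1)/2
Terms: 435, 465, 496, 528, 561
Next term = 595

Next term = 595


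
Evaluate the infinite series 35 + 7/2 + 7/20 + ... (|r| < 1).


S∞ = a₁/(1-r) = 35/(1 - 1/10)
= 35/(9/10)
= 350/9

S∞ = 350/9


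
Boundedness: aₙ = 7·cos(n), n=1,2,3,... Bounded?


For all n, -1 ≤ cos(n) ≤ 1, so -7 ≤ 7·cos(n) ≤ 7
Lower bound: -7, Upper bound: 7
The sequence IS bounded

Bounded (-7 ≤ aₙ ≤ 7)


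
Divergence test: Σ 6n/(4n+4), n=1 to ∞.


lim(n→∞) 6n/(4n+4) = 6/4 = 3/2  (divide numerator and denominator by n)
lim aₙ = 3/2 ≠ 0 → series DIVERGES

Diverges (lim aₙ = 3/2 ≠ 0)


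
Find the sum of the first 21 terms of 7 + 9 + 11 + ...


aₙ = 7 + (21-1)×2 = 47
Sₙ = n(a₁+aₙ)/2 = 21×(7+47)/2
= 21×54/2 = 567

S_21 = 567


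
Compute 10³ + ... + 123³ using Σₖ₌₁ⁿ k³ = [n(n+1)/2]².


Σₖ₌10^123 k³ = [123·124/2]² − [9·10/2]²
= 58155876 − 2025 = 58153851

Σk³ = 58153851


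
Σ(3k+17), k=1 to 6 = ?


Σ(3k+17) = 3·Σk + 17·n
= 3·21 + 17·6
= 63 + 102 = 165

Σ = 165


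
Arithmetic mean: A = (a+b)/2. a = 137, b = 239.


AM = (137 + 239)/2 = 376/2 = 188

AM = 188


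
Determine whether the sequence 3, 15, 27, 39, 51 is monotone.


Differences: 12, 12, 12, 12
All differences > 0 → strictly INCREASING

Monotonically increasing


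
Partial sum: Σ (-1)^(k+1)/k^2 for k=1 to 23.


S = 1 - 1/4 + 1/9 - 1/16 + 1/25 - 1/36 + 1/49 - 1/64 ± ...
= 0.8234
(Full series converges to +π²/12 ≈ +0.8225)

S_23 = 0.8234


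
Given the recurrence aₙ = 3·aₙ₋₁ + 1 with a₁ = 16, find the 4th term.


Computing step by step:
a_1 = 16
a_2 = 49
a_3 = 148
a_4 = 445


a_4 = 445


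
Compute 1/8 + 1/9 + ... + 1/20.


Σₖ₌8^20 1/k = 1/8 + 1/9 + 1/10 + ... + 1/20
= 77976391/77597520
≈ 1.0049

Sum = 77976391/77597520 ≈ 1.0049


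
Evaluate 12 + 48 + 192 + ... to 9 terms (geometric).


Sₙ = 12×(4^9 - 1)/(4 - 1)
= 12×(262144 - 1)/3
= 12×262143/3
= 1048572

S_9 = 1048572


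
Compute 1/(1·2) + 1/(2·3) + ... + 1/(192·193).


1/(k(k+1)) = 1/k - 1/(k+1) (partial fractions)
Telescoping: Σ = 1 - 1/193 = 192/193

Sum = 192/193


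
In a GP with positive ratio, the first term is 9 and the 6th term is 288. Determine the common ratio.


r^(n-1) = aₙ/a₁
r^5 = 288/9 = 32
r = 32^(1/5)
= 2

r = 2


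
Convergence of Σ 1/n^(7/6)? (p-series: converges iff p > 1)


p-series test: Σ c/n^p converges if p > 1, diverges if p ≤ 1 (constant c > 0 doesn't affect convergence).
p = 7/6
7/6 > 1 → CONVERGES

Converges (p = 7/6 > 1)


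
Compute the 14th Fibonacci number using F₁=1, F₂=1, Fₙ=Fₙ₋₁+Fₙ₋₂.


Fibonacci sequence: 1, 1, 2, 3, 5, 8, 13, 21, 34, 55, 89, ...
F(14) = 377

F(14) = 377


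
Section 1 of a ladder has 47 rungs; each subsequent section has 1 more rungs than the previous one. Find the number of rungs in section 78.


aₙ = a₁ + (n-1)d
= 47 + (78-1)×1
= 47 + 77
= 124

a_78 = 124


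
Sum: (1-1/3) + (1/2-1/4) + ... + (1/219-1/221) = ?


Telescoping with gap 2: two head and two tail terms survive.
= (1 + 1/2) - (1/220 + 1/221)
= 3/2 - 1/220 - 1/221 = 72489/48620

Sum = 72489/48620


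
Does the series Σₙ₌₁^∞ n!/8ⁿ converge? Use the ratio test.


aₙ = n!/8^n
a_{n+1}/aₙ = (n+1)!/8^(n+1) × 8^n/n!
= (n+1)/8
L = lim(n→∞) (n+1)/8 = ∞
L > 1 → series DIVERGES

Diverges (ratio test: L = ∞ > 1)


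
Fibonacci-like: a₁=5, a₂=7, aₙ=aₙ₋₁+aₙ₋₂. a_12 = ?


Computing iteratively: 5, 7, 12, 19, 31, 50, 81, 131, 212, 343, 555, 898
a_12 = 898

a_12 = 898


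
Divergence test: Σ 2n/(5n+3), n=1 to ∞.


lim(n→∞) 2n/(5n+3) = 2/5 = 2/5  (divide numerator and denominator by n)
lim aₙ = 2/5 ≠ 0 → series DIVERGES

Diverges (lim aₙ = 2/5 ≠ 0)


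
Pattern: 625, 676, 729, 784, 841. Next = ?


Pattern: perfect squares: n²
Terms: 625, 676, 729, 784, 841
Next term = 900

Next term = 900


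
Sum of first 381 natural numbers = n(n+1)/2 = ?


n(n+1)/2 = 381×382/2 = 145542/2 = 72771

Σk = 72771


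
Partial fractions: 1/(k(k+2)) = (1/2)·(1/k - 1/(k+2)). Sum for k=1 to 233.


1/(k(k+2)) = (1/2)·(1/k - 1/(k+2)) (partial fractions)
Telescoping: Σ = (1/2)·(1 + 1/2 - 1/234 - 1/235) = 20504/27495

Sum = 20504/27495


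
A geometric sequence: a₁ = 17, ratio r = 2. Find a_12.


aₙ = a₁·r^(n-1)
= 17×2^11
= 17×2048
= 34816

a_12 = 34816


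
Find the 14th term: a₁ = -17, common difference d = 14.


aₙ = a₁ + (n-1)d
= -17 + (14-1)×14
= -17 + 182
= 165

a_14 = 165


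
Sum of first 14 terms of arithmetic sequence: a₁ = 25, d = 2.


aₙ = 25 + (14-1)×2 = 51
Sₙ = n(a₁+aₙ)/2 = 14×(25+51)/2
= 14×76/2 = 532

S_14 = 532


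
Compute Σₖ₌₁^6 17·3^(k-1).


Sₙ = 17×(3^6 - 1)/(3 - 1)
= 17×(729 - 1)/2
= 17×728/2
= 6188

S_6 = 6188


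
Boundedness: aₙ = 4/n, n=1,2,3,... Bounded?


a₁ = 4, a₂ = 4/2, a₃ = 4/3, ...
0 < aₙ ≤ 4 for all n ≥ 1
Lower bound: 0, Upper bound: 4
The sequence IS bounded

Bounded (0 < aₙ ≤ 4)


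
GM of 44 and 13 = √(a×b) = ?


GM = √(44×13) = √572 = 23.9165

GM = 23.9165


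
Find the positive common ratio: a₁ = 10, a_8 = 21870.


r^(n-1) = aₙ/a₁
r^7 = 21870/10 = 2187
r = 2187^(1/7)
= 3

r = 3


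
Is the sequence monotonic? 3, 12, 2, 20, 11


Differences: 9, -10, 18, -9
Difference at position 1 is +9 (> 0) but position 2 is -10 (< 0) — sequence both rises and falls
→ NOT monotonic

Not monotonic
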